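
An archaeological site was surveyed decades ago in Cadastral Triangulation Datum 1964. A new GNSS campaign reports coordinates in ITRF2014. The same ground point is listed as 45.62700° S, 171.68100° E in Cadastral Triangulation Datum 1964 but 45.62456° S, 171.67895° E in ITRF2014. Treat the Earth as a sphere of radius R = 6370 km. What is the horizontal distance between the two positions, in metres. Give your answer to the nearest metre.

315 m

Δφ = -45.62456° − -45.62700° = +0.00244°; Δλ = 171.67895° − 171.68100° = -0.00205°.
1° along a meridian = πR/180 = 111177 m.
ΔN = Δφ × 111177 = 271.3 m; ΔE = Δλ × 111177 × cos(-45.62700°) = -0.00205 × 111177 × 0.699327 = -159.4 m.
Distance = √(ΔE² + ΔN²) = √((-159.4)² + 271.3²) = 314.6 m.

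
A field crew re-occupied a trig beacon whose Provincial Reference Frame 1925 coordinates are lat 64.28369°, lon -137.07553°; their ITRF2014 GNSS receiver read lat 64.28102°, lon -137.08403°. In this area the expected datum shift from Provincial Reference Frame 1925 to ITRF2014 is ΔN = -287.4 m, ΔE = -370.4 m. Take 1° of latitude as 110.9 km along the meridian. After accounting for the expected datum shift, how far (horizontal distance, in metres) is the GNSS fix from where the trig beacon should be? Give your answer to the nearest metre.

40 m

Observed coordinate differences: Δφ = -0.00267°, Δλ = -0.00850°.
Converting to metres (1° lat = 110900 m, cos φ = 0.433916): observed ΔN = -296.1 m, observed ΔE = -409.0 m.
Subtracting the expected shift leaves a residual of -296.1 − (-287.4) = -8.7 m north and -409.0 − (-370.4) = -38.6 m east.
Residual distance = √((-8.7)² + (-38.6)²) = 39.6 m.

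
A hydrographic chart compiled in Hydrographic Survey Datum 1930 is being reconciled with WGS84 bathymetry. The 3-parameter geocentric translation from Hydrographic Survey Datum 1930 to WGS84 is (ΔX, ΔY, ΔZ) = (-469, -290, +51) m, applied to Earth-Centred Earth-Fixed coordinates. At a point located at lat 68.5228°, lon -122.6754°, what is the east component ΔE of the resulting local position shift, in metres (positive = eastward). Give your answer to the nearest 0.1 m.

ΔE = -238.2 m

At φ = 68.5228°, λ = -122.6754°: sin φ = 0.930563, cos φ = 0.366131, sin λ = -0.841743, cos λ = -0.539879.
ΔE = −sin λ·ΔX + cos λ·ΔY = −(-0.841743)·(-469) + (-0.539879)·(-290) = -238.21 m.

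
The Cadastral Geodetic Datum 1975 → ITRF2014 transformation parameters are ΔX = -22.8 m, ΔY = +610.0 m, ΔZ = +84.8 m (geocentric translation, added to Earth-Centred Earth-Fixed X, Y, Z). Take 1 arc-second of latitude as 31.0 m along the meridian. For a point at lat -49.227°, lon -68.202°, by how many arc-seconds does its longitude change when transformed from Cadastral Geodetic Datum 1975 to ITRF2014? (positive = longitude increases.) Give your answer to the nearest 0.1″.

Δλ = 10.1″

sin φ = -0.757303, cos φ = 0.653064, sin λ = -0.928499, cos λ = 0.371335.
East component: ΔE = −sin λ·ΔX + cos λ·ΔY = −(-0.928499)(-22.8) + (0.371335)(610.0) = 205.34 m.
1° of latitude spans 3600 × 31.00 = 111600 m; at latitude φ, 1° of longitude spans that × cos φ = 72881.9 m, so Δλ = 205.34 / 72881.9 × 3600 = 10.143″.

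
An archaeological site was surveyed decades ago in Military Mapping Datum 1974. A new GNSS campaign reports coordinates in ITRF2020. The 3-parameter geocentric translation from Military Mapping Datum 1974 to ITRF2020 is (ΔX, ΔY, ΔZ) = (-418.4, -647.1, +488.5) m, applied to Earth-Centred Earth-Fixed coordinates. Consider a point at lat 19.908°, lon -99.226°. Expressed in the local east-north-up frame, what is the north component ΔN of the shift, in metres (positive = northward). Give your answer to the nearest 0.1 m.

At φ = 19.908°, λ = -99.226°: sin φ = 0.340511, cos φ = 0.940241, sin λ = -0.987064, cos λ = -0.160329.
ΔN = −sin φ cos λ·ΔX − sin φ sin λ·ΔY + cos φ·ΔZ = −(0.340511)(-0.160329)(-418.4) − (0.340511)(-0.987064)(-647.1) + (0.940241)(488.5) = 218.97 m.

ΔN = 219.0 m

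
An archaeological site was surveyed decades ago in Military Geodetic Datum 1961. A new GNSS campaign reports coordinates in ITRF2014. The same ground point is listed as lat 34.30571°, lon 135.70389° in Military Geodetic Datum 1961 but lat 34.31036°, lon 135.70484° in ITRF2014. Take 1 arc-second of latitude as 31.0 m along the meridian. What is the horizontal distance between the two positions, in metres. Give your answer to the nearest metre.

526 m

Δφ = 34.31036° − 34.30571° = +0.00465°; Δλ = 135.70484° − 135.70389° = +0.00095°.
1° of latitude = 3600 × 31.00 = 111600 m.
ΔN = Δφ × 111600 = 518.9 m; ΔE = Δλ × 111600 × cos(34.30571°) = +0.00095 × 111600 × 0.826042 = 87.6 m.
Distance = √(ΔE² + ΔN²) = √(87.6² + 518.9²) = 526.3 m.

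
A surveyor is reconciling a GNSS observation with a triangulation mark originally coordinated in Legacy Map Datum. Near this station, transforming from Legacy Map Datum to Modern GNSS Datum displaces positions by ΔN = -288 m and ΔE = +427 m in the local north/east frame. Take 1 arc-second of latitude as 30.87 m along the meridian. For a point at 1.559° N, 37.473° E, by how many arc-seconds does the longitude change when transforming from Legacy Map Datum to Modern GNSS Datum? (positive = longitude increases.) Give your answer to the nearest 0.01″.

At latitude 1.559°, cos φ = 0.999630.
1″ of longitude at this latitude = 30.87 × cos φ = 30.8586 m, so Δλ = 427.0 / 30.8586 = 13.837″.

Δλ = 13.84″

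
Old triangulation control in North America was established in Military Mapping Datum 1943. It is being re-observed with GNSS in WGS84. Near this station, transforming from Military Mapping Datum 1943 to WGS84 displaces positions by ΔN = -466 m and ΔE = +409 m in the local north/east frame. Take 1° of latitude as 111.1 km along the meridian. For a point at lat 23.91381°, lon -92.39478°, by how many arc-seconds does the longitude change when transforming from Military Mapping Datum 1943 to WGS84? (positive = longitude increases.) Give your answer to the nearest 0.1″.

Δλ = 14.5″

At latitude 23.91381°, cos φ = 0.914156.
1° of longitude at this latitude = 111.1 × cos φ = 101.56 km, so Δλ = 409.0 / 101562.8 = 0.0040271° = 14.497″.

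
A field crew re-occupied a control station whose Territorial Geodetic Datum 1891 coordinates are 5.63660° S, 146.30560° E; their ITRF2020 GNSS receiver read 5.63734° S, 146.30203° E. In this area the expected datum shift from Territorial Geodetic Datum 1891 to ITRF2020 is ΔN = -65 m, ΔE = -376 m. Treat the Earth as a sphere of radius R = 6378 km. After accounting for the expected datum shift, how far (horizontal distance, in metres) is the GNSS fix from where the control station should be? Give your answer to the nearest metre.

Observed coordinate differences: Δφ = -0.00074°, Δλ = -0.00357°.
Converting to metres (1° lat = 111317 m, cos φ = 0.995165): observed ΔN = -82.4 m, observed ΔE = -395.5 m.
Subtracting the expected shift leaves a residual of -82.4 − (-65) = -17.4 m north and -395.5 − (-376) = -19.5 m east.
Residual distance = √((-17.4)² + (-19.5)²) = 26.1 m.

26 m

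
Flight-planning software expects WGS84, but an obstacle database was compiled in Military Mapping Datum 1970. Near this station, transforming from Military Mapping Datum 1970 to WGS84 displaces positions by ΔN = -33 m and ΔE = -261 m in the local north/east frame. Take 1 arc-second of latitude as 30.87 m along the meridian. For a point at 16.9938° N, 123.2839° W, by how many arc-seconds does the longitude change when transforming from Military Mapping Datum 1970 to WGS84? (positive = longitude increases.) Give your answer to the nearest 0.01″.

At latitude 16.9938°, cos φ = 0.956336.
1″ of longitude at this latitude = 30.87 × cos φ = 29.5221 m, so Δλ = -261.0 / 29.5221 = -8.841″.

Δλ = -8.84″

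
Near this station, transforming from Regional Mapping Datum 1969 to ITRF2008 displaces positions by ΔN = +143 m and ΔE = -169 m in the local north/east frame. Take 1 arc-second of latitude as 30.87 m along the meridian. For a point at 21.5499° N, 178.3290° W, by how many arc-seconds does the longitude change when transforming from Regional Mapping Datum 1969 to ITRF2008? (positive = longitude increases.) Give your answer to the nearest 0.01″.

Δλ = -5.89″

At latitude 21.5499°, cos φ = 0.930098.
1″ of longitude at this latitude = 30.87 × cos φ = 28.7121 m, so Δλ = -169.0 / 28.7121 = -5.886″.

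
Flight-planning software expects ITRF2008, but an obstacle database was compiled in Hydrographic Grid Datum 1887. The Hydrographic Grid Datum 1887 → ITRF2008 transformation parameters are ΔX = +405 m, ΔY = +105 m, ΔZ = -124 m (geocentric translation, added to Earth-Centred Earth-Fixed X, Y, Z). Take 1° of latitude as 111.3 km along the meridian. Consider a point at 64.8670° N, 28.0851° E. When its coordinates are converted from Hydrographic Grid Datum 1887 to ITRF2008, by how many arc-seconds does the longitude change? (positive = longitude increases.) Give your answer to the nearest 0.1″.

sin φ = 0.905324, cos φ = 0.424721, sin λ = 0.470782, cos λ = 0.882249.
East component: ΔE = −sin λ·ΔX + cos λ·ΔY = −(0.470782)(405) + (0.882249)(105) = -98.03 m.
1° of latitude spans 111300 m; at latitude φ, 1° of longitude spans that × cos φ = 47271.4 m, so Δλ = -98.03 / 47271.4 × 3600 = -7.466″.

Δλ = -7.5″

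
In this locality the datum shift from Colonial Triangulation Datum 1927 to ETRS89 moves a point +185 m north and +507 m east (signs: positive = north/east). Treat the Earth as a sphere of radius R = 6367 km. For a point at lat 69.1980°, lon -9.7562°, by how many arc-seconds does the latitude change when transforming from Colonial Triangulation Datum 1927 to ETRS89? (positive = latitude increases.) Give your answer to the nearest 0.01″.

On a sphere of radius R, 1 rad of latitude = R, so Δφ = ΔN / R = 185.0 / 6367000 = 2.9056e-05 rad = 5.993″.

Δφ = 5.99″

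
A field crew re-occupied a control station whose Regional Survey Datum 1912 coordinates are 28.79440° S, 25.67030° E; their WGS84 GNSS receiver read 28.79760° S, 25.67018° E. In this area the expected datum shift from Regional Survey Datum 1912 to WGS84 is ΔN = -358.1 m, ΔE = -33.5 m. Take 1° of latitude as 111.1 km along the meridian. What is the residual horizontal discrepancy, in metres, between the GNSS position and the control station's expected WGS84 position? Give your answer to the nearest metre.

Observed coordinate differences: Δφ = -0.00320°, Δλ = -0.00012°.
Converting to metres (1° lat = 111100 m, cos φ = 0.876354): observed ΔN = -355.5 m, observed ΔE = -11.7 m.
Subtracting the expected shift leaves a residual of -355.5 − (-358.1) = 2.6 m north and -11.7 − (-33.5) = 21.8 m east.
Residual distance = √(2.6² + 21.8²) = 22.0 m.

22 m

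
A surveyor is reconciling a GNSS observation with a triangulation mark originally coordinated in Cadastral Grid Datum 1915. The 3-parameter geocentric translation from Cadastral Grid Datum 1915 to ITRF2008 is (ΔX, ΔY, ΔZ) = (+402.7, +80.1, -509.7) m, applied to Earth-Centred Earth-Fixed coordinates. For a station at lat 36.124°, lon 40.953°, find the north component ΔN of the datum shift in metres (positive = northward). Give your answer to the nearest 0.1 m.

The local north axis is (−sin φ cos λ, −sin φ sin λ, cos φ), giving ΔN = -179.300 − 30.951 − 411.707 = -621.96 m.

ΔN = -622.0 m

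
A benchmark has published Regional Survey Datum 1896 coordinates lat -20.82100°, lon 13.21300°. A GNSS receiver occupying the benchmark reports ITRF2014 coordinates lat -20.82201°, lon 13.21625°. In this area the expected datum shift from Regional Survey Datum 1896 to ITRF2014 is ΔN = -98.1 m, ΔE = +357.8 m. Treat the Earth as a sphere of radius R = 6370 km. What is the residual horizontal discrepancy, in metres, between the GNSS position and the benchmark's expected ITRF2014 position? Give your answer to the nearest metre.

Observed coordinate differences: Δφ = -0.00101°, Δλ = +0.00325°.
Converting to metres (1° lat = 111177 m, cos φ = 0.934695): observed ΔN = -112.3 m, observed ΔE = 337.7 m.
Subtracting the expected shift leaves a residual of -112.3 − (-98.1) = -14.2 m north and 337.7 − (357.8) = -20.1 m east.
Residual distance = √((-14.2)² + (-20.1)²) = 24.6 m.

25 m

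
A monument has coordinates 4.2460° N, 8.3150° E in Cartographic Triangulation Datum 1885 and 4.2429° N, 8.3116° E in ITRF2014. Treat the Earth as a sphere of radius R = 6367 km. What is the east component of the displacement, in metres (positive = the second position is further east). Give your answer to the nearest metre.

Δφ = 4.2429° − 4.2460° = -0.0031°; Δλ = 8.3116° − 8.3150° = -0.0034°.
1° along a meridian = πR/180 = 111125 m.
ΔN = Δφ × 111125 = -344.5 m; ΔE = Δλ × 111125 × cos(4.2460°) = -0.0034 × 111125 × 0.997255 = -376.8 m.

ΔE = -377 m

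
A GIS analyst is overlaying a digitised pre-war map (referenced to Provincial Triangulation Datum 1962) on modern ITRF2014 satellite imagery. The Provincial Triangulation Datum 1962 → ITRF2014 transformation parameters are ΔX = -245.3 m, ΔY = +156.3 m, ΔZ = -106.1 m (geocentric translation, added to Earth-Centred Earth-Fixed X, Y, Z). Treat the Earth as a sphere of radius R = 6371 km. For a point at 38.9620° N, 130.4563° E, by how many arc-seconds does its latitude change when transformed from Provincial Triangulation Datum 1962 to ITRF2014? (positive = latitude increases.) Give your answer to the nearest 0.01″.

Δφ = -8.33″

sin φ = 0.628805, cos φ = 0.777563, sin λ = 0.760901, cos λ = -0.648868.
North component: ΔN = −sin φ cos λ·ΔX − sin φ sin λ·ΔY + cos φ·ΔZ = −(0.628805)(-0.648868)(-245.3) − (0.628805)(0.760901)(156.3) + (0.777563)(-106.1) = -257.37 m.
1° of latitude spans πR/180 = 111195 m, so Δφ = -257.37 / 111195 × 3600 = -8.332″.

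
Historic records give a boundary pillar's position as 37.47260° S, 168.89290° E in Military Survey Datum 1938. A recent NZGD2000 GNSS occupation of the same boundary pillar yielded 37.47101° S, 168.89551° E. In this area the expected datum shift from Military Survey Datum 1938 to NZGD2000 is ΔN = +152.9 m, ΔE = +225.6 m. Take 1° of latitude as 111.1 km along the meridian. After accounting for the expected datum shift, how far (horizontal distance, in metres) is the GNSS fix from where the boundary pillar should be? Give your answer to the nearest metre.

Observed coordinate differences: Δφ = +0.00159°, Δλ = +0.00261°.
Converting to metres (1° lat = 111100 m, cos φ = 0.793644): observed ΔN = 176.6 m, observed ΔE = 230.1 m.
Subtracting the expected shift leaves a residual of 176.6 − (152.9) = 23.7 m north and 230.1 − (225.6) = 4.5 m east.
Residual distance = √(23.7² + 4.5²) = 24.2 m.

24 m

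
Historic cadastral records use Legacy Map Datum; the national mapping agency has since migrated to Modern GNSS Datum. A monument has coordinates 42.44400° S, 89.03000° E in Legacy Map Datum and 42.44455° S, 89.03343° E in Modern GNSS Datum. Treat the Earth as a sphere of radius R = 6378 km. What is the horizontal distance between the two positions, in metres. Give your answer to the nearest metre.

Δφ = -42.44455° − -42.44400° = -0.00055°; Δλ = 89.03343° − 89.03000° = +0.00343°.
1° along a meridian = πR/180 = 111317 m.
ΔN = Δφ × 111317 = -61.2 m; ΔE = Δλ × 111317 × cos(-42.44400°) = +0.00343 × 111317 × 0.737937 = 281.8 m.
Distance = √(ΔE² + ΔN²) = √(281.8² + (-61.2)²) = 288.3 m.

288 m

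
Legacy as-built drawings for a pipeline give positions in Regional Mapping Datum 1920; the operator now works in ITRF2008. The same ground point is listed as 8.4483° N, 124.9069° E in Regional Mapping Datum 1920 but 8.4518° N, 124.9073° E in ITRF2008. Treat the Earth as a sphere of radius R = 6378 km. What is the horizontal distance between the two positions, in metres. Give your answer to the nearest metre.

Δφ = 8.4518° − 8.4483° = +0.0035°; Δλ = 124.9073° − 124.9069° = +0.0004°.
1° along a meridian = πR/180 = 111317 m.
ΔN = Δφ × 111317 = 389.6 m; ΔE = Δλ × 111317 × cos(8.4483°) = +0.0004 × 111317 × 0.989149 = 44.0 m.
Distance = √(ΔE² + ΔN²) = √(44.0² + 389.6²) = 392.1 m.

392 m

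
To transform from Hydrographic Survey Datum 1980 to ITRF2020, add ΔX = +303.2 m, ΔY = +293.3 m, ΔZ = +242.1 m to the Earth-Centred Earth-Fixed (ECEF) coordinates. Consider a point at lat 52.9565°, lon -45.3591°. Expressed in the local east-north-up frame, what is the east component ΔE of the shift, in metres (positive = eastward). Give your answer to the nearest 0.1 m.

At φ = 52.9565°, λ = -45.3591°: sin φ = 0.798178, cos φ = 0.602421, sin λ = -0.711525, cos λ = 0.702661.
ΔE = −sin λ·ΔX + cos λ·ΔY = −(-0.711525)·(303.2) + (0.702661)·(293.3) = 421.82 m.

ΔE = 421.8 m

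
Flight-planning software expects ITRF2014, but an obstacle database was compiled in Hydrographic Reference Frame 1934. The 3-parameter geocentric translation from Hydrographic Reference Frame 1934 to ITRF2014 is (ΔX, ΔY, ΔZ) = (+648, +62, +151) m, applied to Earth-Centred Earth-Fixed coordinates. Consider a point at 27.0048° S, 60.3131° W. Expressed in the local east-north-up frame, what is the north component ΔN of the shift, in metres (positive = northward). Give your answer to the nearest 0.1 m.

At φ = -27.0048°, λ = -60.3131°: sin φ = -0.454065, cos φ = 0.890968, sin λ = -0.868745, cos λ = 0.495260.
ΔN = −sin φ cos λ·ΔX − sin φ sin λ·ΔY + cos φ·ΔZ = −(-0.454065)(0.495260)(648) − (-0.454065)(-0.868745)(62) + (0.890968)(151) = 255.80 m.

ΔN = 255.8 m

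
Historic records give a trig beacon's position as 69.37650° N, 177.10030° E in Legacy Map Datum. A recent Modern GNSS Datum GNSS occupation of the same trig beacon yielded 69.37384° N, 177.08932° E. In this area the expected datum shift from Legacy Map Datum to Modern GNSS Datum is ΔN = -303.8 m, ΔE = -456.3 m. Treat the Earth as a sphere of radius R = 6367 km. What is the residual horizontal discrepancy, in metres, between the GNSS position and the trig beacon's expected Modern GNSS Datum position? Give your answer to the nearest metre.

28 m

Observed coordinate differences: Δφ = -0.00266°, Δλ = -0.01098°.
Converting to metres (1° lat = 111125 m, cos φ = 0.352226): observed ΔN = -295.6 m, observed ΔE = -429.8 m.
Subtracting the expected shift leaves a residual of -295.6 − (-303.8) = 8.2 m north and -429.8 − (-456.3) = 26.5 m east.
Residual distance = √(8.2² + 26.5²) = 27.8 m.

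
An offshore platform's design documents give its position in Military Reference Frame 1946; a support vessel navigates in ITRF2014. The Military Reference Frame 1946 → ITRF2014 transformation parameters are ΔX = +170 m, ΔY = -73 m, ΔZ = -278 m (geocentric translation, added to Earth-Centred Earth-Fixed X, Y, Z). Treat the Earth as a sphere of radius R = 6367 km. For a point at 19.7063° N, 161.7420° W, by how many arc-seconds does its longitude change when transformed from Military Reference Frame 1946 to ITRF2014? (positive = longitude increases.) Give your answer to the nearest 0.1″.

sin φ = 0.337199, cos φ = 0.941433, sin λ = -0.313296, cos λ = -0.949655.
East component: ΔE = −sin λ·ΔX + cos λ·ΔY = −(-0.313296)(170) + (-0.949655)(-73) = 122.59 m.
1° of latitude spans πR/180 = 111125 m; at latitude φ, 1° of longitude spans that × cos φ = 104616.9 m, so Δλ = 122.59 / 104616.9 × 3600 = 4.218″.

Δλ = 4.2″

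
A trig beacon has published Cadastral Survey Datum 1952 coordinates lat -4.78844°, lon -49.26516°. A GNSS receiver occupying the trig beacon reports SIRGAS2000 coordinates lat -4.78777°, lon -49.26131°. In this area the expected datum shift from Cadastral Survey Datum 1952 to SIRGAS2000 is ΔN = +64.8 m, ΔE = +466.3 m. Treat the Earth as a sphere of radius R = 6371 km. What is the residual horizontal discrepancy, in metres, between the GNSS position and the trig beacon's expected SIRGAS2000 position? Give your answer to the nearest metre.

41 m

Observed coordinate differences: Δφ = +0.00067°, Δλ = +0.00385°.
Converting to metres (1° lat = 111195 m, cos φ = 0.996510): observed ΔN = 74.5 m, observed ΔE = 426.6 m.
Subtracting the expected shift leaves a residual of 74.5 − (64.8) = 9.7 m north and 426.6 − (466.3) = -39.7 m east.
Residual distance = √(9.7² + (-39.7)²) = 40.9 m.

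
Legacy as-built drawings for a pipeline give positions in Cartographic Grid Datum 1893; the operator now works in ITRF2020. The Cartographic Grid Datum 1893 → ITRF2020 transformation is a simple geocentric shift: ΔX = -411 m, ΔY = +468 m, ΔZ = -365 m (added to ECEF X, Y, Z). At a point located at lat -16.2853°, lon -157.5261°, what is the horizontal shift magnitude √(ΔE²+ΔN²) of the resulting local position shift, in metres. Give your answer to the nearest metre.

The local east axis at (φ, λ) is (−sin λ, cos λ, 0), so ΔE = −sin(-157.5261°)·(-411) + cos(-157.5261°)·468 = -589.57 m.
The local north axis is (−sin φ cos λ, −sin φ sin λ, cos φ), giving ΔN = 106.500 − 50.167 − 350.355 = -294.02 m.
Horizontal magnitude = √(ΔE² + ΔN²) = √((-589.57)² + (-294.02)²) = 658.82 m.

659 m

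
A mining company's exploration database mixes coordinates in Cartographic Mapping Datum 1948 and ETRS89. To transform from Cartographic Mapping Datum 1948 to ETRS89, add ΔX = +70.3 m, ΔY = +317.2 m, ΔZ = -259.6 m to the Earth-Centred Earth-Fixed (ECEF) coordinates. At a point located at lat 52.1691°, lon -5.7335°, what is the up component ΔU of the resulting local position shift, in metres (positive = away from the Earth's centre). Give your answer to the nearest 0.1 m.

At φ = 52.1691°, λ = -5.7335°: sin φ = 0.789824, cos φ = 0.613333, sin λ = -0.099902, cos λ = 0.994997.
ΔU = cos φ cos λ·ΔX + cos φ sin λ·ΔY + sin φ·ΔZ = (0.613333)(0.994997)(70.3) + (0.613333)(-0.099902)(317.2) + (0.789824)(-259.6) = -181.57 m.

ΔU = -181.6 m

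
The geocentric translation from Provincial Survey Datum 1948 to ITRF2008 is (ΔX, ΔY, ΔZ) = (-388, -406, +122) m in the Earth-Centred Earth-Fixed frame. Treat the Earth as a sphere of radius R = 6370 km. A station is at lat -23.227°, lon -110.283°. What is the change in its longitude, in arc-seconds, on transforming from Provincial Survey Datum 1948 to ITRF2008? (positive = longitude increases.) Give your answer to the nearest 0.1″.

Δλ = -7.9″

sin φ = -0.394375, cos φ = 0.918950, sin λ = -0.937992, cos λ = -0.346657.
East component: ΔE = −sin λ·ΔX + cos λ·ΔY = −(-0.937992)(-388) + (-0.346657)(-406) = -223.20 m.
1° of latitude spans πR/180 = 111177 m; at latitude φ, 1° of longitude spans that × cos φ = 102166.5 m, so Δλ = -223.20 / 102166.5 × 3600 = -7.865″.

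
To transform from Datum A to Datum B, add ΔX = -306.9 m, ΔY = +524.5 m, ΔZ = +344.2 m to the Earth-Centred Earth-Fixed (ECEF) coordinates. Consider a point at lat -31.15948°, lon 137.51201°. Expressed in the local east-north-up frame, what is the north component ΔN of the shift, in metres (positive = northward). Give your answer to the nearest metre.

At φ = -31.15948°, λ = 137.51201°: sin φ = -0.517422, cos φ = 0.855730, sin λ = 0.675436, cos λ = -0.737419.
ΔN = −sin φ cos λ·ΔX − sin φ sin λ·ΔY + cos φ·ΔZ = −(-0.517422)(-0.737419)(-306.9) − (-0.517422)(0.675436)(524.5) + (0.855730)(344.2) = 594.95 m.

ΔN = 595 m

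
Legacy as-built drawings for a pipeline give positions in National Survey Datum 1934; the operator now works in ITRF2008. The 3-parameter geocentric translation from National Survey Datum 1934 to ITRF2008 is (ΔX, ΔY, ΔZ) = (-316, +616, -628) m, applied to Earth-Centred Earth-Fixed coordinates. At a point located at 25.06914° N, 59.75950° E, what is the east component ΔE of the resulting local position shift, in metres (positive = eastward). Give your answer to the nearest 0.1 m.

ΔE = 583.2 m

The local east axis at (φ, λ) is (−sin λ, cos λ, 0), so ΔE = −sin(59.75950°)·(-316) + cos(59.75950°)·616 = 583.23 m.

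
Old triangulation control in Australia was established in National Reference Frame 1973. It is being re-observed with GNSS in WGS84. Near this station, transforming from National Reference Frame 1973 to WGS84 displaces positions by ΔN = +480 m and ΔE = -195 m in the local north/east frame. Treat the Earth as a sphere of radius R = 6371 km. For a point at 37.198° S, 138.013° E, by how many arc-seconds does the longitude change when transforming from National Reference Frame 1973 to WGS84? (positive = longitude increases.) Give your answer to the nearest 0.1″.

Δλ = -7.9″

At latitude -37.198°, cos φ = 0.796551.
One radian of longitude at latitude φ spans R cos φ, so Δλ = ΔE / (R cos φ) = -195.0 / (6371000 × 0.796551) = -3.8425e-05 rad = -7.926″.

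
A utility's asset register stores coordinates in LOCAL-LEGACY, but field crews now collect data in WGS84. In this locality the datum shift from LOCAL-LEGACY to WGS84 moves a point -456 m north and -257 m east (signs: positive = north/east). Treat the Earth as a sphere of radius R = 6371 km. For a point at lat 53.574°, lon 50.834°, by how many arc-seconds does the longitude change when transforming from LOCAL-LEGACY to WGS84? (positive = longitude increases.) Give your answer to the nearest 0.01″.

At latitude 53.574°, cos φ = 0.593784.
One radian of longitude at latitude φ spans R cos φ, so Δλ = ΔE / (R cos φ) = -257.0 / (6371000 × 0.593784) = -6.7936e-05 rad = -14.013″.

Δλ = -14.01″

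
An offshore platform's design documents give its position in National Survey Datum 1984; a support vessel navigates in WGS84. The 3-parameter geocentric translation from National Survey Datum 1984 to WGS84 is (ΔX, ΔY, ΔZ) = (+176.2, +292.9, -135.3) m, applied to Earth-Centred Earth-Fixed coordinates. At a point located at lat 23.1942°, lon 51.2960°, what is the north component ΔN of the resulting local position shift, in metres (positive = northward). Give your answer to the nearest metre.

At φ = 23.1942°, λ = 51.2960°: sin φ = 0.393849, cos φ = 0.919175, sin λ = 0.780387, cos λ = 0.625297.
ΔN = −sin φ cos λ·ΔX − sin φ sin λ·ΔY + cos φ·ΔZ = −(0.393849)(0.625297)(176.2) − (0.393849)(0.780387)(292.9) + (0.919175)(-135.3) = -257.78 m.

ΔN = -258 m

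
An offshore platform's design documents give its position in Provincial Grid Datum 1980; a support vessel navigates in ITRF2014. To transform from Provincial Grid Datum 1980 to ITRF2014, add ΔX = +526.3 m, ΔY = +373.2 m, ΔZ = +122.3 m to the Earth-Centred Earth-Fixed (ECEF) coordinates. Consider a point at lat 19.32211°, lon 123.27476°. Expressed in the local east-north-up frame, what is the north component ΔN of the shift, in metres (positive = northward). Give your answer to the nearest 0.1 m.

The local north axis is (−sin φ cos λ, −sin φ sin λ, cos φ), giving ΔN = 95.543 − 103.239 + 115.411 = 107.72 m.

ΔN = 107.7 m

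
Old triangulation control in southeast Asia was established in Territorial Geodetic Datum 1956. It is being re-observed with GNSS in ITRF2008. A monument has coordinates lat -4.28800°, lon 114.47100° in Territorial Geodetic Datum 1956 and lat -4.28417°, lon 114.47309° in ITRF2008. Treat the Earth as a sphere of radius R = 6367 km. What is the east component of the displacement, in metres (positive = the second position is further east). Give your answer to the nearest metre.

ΔE = 232 m

Δφ = -4.28417° − -4.28800° = +0.00383°; Δλ = 114.47309° − 114.47100° = +0.00209°.
1° along a meridian = πR/180 = 111125 m.
ΔN = Δφ × 111125 = 425.6 m; ΔE = Δλ × 111125 × cos(-4.28800°) = +0.00209 × 111125 × 0.997201 = 231.6 m.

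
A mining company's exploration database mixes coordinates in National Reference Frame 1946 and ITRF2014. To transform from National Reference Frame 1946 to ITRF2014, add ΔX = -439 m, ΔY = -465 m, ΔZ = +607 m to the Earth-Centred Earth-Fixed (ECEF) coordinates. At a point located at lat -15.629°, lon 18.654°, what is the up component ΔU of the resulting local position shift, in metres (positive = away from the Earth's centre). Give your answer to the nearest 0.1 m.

ΔU = -707.3 m

The local up (radial) axis is (cos φ cos λ, cos φ sin λ, sin φ), giving ΔU = -400.559 − 143.232 − 163.530 = -707.32 m.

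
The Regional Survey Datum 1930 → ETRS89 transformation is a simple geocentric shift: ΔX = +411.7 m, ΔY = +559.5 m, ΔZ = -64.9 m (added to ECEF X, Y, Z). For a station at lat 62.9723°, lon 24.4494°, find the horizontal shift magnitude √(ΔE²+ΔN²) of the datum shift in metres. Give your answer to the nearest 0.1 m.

662.8 m

The local east axis at (φ, λ) is (−sin λ, cos λ, 0), so ΔE = −sin(24.4494°)·411.7 + cos(24.4494°)·559.5 = 338.93 m.
The local north axis is (−sin φ cos λ, −sin φ sin λ, cos φ), giving ΔN = -333.851 − 206.281 − 29.492 = -569.62 m.
Horizontal magnitude = √(ΔE² + ΔN²) = √(338.93² + (-569.62)²) = 662.83 m.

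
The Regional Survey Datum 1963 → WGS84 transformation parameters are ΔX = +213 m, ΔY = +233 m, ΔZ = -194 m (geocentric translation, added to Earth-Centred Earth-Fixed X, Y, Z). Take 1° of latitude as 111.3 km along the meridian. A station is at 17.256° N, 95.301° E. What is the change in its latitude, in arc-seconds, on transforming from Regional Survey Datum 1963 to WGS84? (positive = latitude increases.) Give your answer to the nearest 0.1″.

sin φ = 0.296642, cos φ = 0.954989, sin λ = 0.995723, cos λ = -0.092388.
North component: ΔN = −sin φ cos λ·ΔX − sin φ sin λ·ΔY + cos φ·ΔZ = −(0.296642)(-0.092388)(213) − (0.296642)(0.995723)(233) + (0.954989)(-194) = -248.25 m.
1° of latitude spans 111300 m, so Δφ = -248.25 / 111300 × 3600 = -8.030″.

Δφ = -8.0″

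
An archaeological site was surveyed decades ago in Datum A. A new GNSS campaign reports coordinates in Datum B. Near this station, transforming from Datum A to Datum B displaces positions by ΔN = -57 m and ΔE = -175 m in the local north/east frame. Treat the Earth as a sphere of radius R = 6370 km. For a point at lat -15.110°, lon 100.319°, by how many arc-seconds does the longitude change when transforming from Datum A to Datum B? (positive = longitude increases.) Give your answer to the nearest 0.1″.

At latitude -15.110°, cos φ = 0.965427.
One radian of longitude at latitude φ spans R cos φ, so Δλ = ΔE / (R cos φ) = -175.0 / (6370000 × 0.965427) = -2.8456e-05 rad = -5.870″.

Δλ = -5.9″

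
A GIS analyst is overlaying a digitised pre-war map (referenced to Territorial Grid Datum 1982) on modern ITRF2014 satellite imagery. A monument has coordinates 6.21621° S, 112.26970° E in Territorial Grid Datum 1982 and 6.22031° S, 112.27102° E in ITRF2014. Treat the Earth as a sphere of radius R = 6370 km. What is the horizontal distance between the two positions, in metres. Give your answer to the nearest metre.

Δφ = -6.22031° − -6.21621° = -0.00410°; Δλ = 112.27102° − 112.26970° = +0.00132°.
1° along a meridian = πR/180 = 111177 m.
ΔN = Δφ × 111177 = -455.8 m; ΔE = Δλ × 111177 × cos(-6.21621°) = +0.00132 × 111177 × 0.994120 = 145.9 m.
Distance = √(ΔE² + ΔN²) = √(145.9² + (-455.8)²) = 478.6 m.

479 m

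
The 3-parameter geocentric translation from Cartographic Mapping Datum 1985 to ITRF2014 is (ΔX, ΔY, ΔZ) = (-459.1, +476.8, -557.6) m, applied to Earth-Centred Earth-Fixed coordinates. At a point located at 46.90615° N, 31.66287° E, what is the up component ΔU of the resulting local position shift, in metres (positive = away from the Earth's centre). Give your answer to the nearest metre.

ΔU = -503 m

At φ = 46.90615°, λ = 31.66287°: sin φ = 0.730236, cos φ = 0.683195, sin λ = 0.524920, cos λ = 0.851151.
ΔU = cos φ cos λ·ΔX + cos φ sin λ·ΔY + sin φ·ΔZ = (0.683195)(0.851151)(-459.1) + (0.683195)(0.524920)(476.8) + (0.730236)(-557.6) = -503.16 m.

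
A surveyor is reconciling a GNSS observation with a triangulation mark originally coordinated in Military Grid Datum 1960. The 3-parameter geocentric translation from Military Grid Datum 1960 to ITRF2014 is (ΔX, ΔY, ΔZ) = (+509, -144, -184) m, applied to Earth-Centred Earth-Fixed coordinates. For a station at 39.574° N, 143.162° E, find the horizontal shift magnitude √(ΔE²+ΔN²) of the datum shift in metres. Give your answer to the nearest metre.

257 m

The local east axis at (φ, λ) is (−sin λ, cos λ, 0), so ΔE = −sin(143.162°)·509 + cos(143.162°)·(-144) = -189.93 m.
The local north axis is (−sin φ cos λ, −sin φ sin λ, cos φ), giving ΔN = 259.525 + 55.002 − 141.828 = 172.70 m.
Horizontal magnitude = √(ΔE² + ΔN²) = √((-189.93)² + 172.70²) = 256.70 m.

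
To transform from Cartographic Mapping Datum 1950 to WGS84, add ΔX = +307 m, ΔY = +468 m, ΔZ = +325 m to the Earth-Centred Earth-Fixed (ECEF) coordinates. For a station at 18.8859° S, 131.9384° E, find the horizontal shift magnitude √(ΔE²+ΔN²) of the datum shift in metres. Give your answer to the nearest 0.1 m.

646.5 m

At φ = -18.8859°, λ = 131.9384°: sin φ = -0.323685, cos φ = 0.946165, sin λ = 0.743864, cos λ = -0.668331.
ΔE = −sin λ·ΔX + cos λ·ΔY = −(0.743864)·(307) + (-0.668331)·(468) = -541.15 m.
ΔN = −sin φ cos λ·ΔX − sin φ sin λ·ΔY + cos φ·ΔZ = −(-0.323685)(-0.668331)(307) − (-0.323685)(0.743864)(468) + (0.946165)(325) = 353.77 m.
Horizontal magnitude = √(ΔE² + ΔN²) = √((-541.15)² + 353.77²) = 646.52 m.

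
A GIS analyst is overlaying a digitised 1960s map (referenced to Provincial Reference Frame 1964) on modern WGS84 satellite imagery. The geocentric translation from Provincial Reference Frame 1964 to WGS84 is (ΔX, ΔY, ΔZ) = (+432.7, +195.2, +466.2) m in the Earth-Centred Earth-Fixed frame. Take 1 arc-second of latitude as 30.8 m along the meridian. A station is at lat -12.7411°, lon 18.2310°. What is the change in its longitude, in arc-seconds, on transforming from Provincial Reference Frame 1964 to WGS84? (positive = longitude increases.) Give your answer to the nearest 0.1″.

Δλ = 1.7″

sin φ = -0.220546, cos φ = 0.975377, sin λ = 0.312849, cos λ = 0.949803.
East component: ΔE = −sin λ·ΔX + cos λ·ΔY = −(0.312849)(432.7) + (0.949803)(195.2) = 50.03 m.
1° of latitude spans 3600 × 30.80 = 110880 m; at latitude φ, 1° of longitude spans that × cos φ = 108149.8 m, so Δλ = 50.03 / 108149.8 × 3600 = 1.665″.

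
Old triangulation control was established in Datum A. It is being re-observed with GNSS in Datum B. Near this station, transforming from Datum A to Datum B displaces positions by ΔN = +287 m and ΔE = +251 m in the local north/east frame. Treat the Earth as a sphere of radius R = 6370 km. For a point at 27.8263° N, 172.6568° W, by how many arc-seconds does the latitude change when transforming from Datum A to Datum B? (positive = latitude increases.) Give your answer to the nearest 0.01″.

On a sphere of radius R, 1 rad of latitude = R, so Δφ = ΔN / R = 287.0 / 6370000 = 4.5055e-05 rad = 9.293″.

Δφ = 9.29″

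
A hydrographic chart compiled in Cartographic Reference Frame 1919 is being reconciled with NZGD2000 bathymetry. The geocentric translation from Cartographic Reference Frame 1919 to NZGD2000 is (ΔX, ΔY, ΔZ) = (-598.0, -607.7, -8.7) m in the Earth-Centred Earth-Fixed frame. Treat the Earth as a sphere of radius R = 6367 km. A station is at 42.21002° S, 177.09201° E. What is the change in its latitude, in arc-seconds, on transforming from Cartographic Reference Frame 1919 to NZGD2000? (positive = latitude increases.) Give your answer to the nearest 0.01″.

sin φ = -0.671850, cos φ = 0.740687, sin λ = 0.050732, cos λ = -0.998712.
North component: ΔN = −sin φ cos λ·ΔX − sin φ sin λ·ΔY + cos φ·ΔZ = −(-0.671850)(-0.998712)(-598.0) − (-0.671850)(0.050732)(-607.7) + (0.740687)(-8.7) = 374.09 m.
1° of latitude spans πR/180 = 111125 m, so Δφ = 374.09 / 111125 × 3600 = 12.119″.

Δφ = 12.12″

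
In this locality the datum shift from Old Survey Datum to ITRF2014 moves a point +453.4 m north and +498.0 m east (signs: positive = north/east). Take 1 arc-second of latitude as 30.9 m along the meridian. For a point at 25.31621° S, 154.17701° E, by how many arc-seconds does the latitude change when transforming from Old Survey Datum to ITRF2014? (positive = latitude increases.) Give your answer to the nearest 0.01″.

1″ of latitude = 30.90 m, so Δφ = 453.4 / 30.90 = 14.673″.

Δφ = 14.67″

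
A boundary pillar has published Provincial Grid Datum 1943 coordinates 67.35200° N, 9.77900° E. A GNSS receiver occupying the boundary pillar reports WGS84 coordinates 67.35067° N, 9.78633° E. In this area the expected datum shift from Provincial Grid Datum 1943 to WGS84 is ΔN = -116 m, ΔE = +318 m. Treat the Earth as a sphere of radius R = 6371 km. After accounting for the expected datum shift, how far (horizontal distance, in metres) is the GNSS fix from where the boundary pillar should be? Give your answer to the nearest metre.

32 m

Observed coordinate differences: Δφ = -0.00133°, Δλ = +0.00733°.
Converting to metres (1° lat = 111195 m, cos φ = 0.385069): observed ΔN = -147.9 m, observed ΔE = 313.9 m.
Subtracting the expected shift leaves a residual of -147.9 − (-116) = -31.9 m north and 313.9 − (318) = -4.1 m east.
Residual distance = √((-31.9)² + (-4.1)²) = 32.2 m.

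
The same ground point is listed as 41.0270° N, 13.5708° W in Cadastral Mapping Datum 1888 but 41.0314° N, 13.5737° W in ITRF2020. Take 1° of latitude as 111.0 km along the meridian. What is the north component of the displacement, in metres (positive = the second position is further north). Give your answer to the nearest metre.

ΔN = 488 m

Δφ = 41.0314° − 41.0270° = +0.0044°; Δλ = -13.5737° − -13.5708° = -0.0029°.
ΔN = Δφ × 111000 = 488.4 m; ΔE = Δλ × 111000 × cos(41.0270°) = -0.0029 × 111000 × 0.754400 = -242.8 m.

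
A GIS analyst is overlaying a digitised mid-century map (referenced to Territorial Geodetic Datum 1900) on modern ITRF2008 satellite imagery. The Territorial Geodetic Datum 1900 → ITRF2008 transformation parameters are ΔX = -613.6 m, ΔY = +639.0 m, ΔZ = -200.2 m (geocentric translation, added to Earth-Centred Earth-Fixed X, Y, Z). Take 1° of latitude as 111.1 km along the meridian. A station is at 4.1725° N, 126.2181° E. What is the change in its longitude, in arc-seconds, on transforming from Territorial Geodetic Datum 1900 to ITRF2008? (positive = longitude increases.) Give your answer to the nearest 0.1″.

sin φ = 0.072760, cos φ = 0.997350, sin λ = 0.806774, cos λ = -0.590861.
East component: ΔE = −sin λ·ΔX + cos λ·ΔY = −(0.806774)(-613.6) + (-0.590861)(639.0) = 117.48 m.
1° of latitude spans 111100 m; at latitude φ, 1° of longitude spans that × cos φ = 110805.5 m, so Δλ = 117.48 / 110805.5 × 3600 = 3.817″.

Δλ = 3.8″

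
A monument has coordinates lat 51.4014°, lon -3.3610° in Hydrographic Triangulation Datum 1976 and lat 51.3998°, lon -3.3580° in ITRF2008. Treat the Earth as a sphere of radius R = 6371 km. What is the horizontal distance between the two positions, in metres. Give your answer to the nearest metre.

Δφ = 51.3998° − 51.4014° = -0.0016°; Δλ = -3.3580° − -3.3610° = +0.0030°.
1° along a meridian = πR/180 = 111195 m.
ΔN = Δφ × 111195 = -177.9 m; ΔE = Δλ × 111195 × cos(51.4014°) = +0.0030 × 111195 × 0.623861 = 208.1 m.
Distance = √(ΔE² + ΔN²) = √(208.1² + (-177.9)²) = 273.8 m.

274 m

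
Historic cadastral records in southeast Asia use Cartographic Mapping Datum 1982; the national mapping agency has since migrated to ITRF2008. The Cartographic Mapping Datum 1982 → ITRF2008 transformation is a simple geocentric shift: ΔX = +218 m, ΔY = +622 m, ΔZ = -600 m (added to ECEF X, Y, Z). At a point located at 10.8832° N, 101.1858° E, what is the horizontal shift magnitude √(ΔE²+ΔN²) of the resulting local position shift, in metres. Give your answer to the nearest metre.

The local east axis at (φ, λ) is (−sin λ, cos λ, 0), so ΔE = −sin(101.1858°)·218 + cos(101.1858°)·622 = -334.52 m.
The local north axis is (−sin φ cos λ, −sin φ sin λ, cos φ), giving ΔN = 7.985 − 115.207 − 589.208 = -696.43 m.
Horizontal magnitude = √(ΔE² + ΔN²) = √((-334.52)² + (-696.43)²) = 772.61 m.

773 m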